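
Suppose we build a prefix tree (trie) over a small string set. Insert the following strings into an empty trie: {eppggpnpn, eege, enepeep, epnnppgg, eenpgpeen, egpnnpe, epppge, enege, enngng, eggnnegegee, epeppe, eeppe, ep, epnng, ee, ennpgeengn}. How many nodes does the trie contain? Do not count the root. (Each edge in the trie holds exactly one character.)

70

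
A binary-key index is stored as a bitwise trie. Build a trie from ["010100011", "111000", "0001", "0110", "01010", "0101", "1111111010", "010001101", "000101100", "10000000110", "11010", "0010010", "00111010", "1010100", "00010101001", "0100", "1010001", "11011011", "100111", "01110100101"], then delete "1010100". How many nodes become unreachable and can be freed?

3

After clearing the end-marker at "1010100", prune upward until reaching a node still needed by another word.
The suffix "100" (3 nodes) is used only by "1010100"; the node for "1010" still has the child "0", so pruning stops there.
Nodes removed: 3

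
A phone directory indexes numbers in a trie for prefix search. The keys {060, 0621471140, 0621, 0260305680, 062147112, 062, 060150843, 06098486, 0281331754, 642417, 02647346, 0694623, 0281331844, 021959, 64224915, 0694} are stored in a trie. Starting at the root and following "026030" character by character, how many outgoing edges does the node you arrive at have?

Walk "026030" from the root, arriving at one node.
Distinct next characters after "026030": 5.
That node has 1 child edge.

1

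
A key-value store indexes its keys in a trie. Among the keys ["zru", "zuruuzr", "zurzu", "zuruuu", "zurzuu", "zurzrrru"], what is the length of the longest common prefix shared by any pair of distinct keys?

5

The deepest shared node is where two words last agree before diverging.
e.g. "zuruuu" and "zuruuzr" share the prefix "zuruu" of length 5; no pair shares a longer one.
Longest shared-prefix length: 5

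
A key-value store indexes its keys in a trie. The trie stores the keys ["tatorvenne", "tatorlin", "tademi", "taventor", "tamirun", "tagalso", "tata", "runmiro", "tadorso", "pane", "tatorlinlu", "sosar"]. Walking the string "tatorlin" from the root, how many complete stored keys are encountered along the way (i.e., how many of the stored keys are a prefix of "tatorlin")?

1

Traverse "tatorlin" character by character; count nodes along the way that are marked as word ends.
Prefixes of the query that are stored words: "tatorlin"
Count: 1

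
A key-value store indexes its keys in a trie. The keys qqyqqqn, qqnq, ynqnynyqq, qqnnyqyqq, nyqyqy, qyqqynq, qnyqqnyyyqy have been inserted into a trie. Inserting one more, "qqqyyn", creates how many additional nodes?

Walking "qqqyyn" from the root, the first 2 characters ("qq") follow existing edges; "q" is the first miss.
So 6 − 2 = 4 new nodes.

4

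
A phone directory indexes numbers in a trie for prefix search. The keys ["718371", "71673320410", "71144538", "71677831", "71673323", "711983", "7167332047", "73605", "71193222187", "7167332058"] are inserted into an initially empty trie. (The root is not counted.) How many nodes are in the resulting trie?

43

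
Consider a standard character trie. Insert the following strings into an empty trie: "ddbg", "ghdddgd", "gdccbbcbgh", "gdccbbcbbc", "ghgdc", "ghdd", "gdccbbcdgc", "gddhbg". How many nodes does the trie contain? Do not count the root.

32

Trace insertions, counting only characters that open a new branch:
  "ddbg" → 4 new (d, d, b, g)
  "ghdddgd" → 7 new (g, h, d, d, d, g, d)
  "gdccbbcbgh" → prefix "g" already present; 9 new (d, c, c, b, b, c, b, g, h)
  "gdccbbcbbc" → prefix "gdccbbcb" already present; 2 new (b, c)
  "ghgdc" → prefix "gh" already present; 3 new (g, d, c)
  "ghdd" → prefix "ghdd" already present; 0 new (none)
  "gdccbbcdgc" → prefix "gdccbbc" already present; 3 new (d, g, c)
  "gddhbg" → prefix "gd" already present; 4 new (d, h, b, g)
Total nodes = 4 + 7 + 9 + 2 + 3 + 0 + 3 + 4 = 32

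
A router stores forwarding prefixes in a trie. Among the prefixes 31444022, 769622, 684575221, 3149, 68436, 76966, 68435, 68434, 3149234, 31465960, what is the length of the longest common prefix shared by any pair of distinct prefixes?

4

Look for the deepest trie node that still has at least two words in its subtree.
e.g. "3149" and "3149234" share the prefix "3149" of length 4; no pair shares a longer one.
Longest shared-prefix length: 4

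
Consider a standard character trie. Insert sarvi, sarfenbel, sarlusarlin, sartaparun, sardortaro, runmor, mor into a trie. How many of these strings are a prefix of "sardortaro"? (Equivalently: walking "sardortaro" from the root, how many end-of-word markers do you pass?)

1

Walk "sardortaro" from the root; an end-of-word marker is hit whenever a stored word is a prefix of "sardortaro".
Prefixes of the query that are stored words: "sardortaro"
Count: 1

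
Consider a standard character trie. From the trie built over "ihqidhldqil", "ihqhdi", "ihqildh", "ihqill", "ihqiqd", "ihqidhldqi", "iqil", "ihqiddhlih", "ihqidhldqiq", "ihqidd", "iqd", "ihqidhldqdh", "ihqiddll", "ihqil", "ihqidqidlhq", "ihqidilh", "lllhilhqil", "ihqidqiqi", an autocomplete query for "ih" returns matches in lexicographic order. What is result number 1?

ihqhdi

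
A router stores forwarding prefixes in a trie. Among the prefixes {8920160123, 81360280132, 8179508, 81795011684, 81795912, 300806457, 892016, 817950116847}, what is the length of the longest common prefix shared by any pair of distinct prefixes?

11

The deepest shared node is where two words last agree before diverging.
"81795011684" and "817950116847" agree on "81795011684" (11 characters) before diverging; nothing deeper is shared.
Longest shared-prefix length: 11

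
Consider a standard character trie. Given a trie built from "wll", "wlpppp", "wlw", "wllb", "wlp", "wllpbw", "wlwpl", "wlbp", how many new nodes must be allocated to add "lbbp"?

Nothing in the trie begins with "l"; the whole of "lbbp" is new.
4 − 0 = 4 new nodes.

4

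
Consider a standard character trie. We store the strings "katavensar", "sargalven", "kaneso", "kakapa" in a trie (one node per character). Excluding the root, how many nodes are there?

27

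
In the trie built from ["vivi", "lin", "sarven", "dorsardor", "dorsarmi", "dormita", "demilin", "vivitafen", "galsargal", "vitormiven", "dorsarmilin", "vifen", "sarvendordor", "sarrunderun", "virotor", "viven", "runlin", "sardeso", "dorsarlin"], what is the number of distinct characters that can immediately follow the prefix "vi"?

The children of the "vi" node are the distinct next characters among strings starting with "vi".
Distinct next characters after "vi": f, r, t, v.
That node has 4 child edges.

4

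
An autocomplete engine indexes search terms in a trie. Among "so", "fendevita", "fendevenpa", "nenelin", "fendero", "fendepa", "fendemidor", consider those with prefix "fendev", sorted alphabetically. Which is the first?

fendevenpa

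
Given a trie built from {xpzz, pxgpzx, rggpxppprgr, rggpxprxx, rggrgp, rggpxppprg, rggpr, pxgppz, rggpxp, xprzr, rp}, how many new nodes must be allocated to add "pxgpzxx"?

The longest prefix of "pxgpzxx" already in the trie is "pxgpzx" (length 6).
So 7 − 6 = 1 new nodes.

1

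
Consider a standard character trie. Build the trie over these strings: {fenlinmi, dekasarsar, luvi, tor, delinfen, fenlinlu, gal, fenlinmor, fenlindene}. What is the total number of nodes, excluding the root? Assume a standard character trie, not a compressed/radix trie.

42

Trace insertions, counting only characters that open a new branch:
  "fenlinmi" → 8 new (f, e, n, l, i, n, m, i)
  "dekasarsar" → 10 new (d, e, k, a, s, a, r, s, a, r)
  "luvi" → 4 new (l, u, v, i)
  "tor" → 3 new (t, o, r)
  "delinfen" → prefix "de" already present; 6 new (l, i, n, f, e, n)
  "fenlinlu" → prefix "fenlin" already present; 2 new (l, u)
  "gal" → 3 new (g, a, l)
  "fenlinmor" → prefix "fenlinm" already present; 2 new (o, r)
  "fenlindene" → prefix "fenlin" already present; 4 new (d, e, n, e)
Total nodes = 8 + 10 + 4 + 3 + 6 + 2 + 3 + 2 + 4 = 42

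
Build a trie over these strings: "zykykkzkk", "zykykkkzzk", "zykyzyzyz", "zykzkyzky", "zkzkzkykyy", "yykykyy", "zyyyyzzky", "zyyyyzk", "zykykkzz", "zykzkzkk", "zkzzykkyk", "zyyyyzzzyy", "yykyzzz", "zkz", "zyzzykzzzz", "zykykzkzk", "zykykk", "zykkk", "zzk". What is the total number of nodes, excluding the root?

80

Count nodes per top-level branch (shared prefixes stored once):
  'y'-branch (yykykyy, yykyzzz): 10 nodes
  'z'-branch (zkz, zkzkzkykyy, zkzzykkyk, zykkk, zykykk, zykykkkzzk, zykykkzkk, zykykkzz, zykykzkzk, zykyzyzyz, zykzkyzky, zykzkzkk, zyyyyzk, zyyyyzzky, zyyyyzzzyy, zyzzykzzzz, zzk): 70 nodes
Sum: 80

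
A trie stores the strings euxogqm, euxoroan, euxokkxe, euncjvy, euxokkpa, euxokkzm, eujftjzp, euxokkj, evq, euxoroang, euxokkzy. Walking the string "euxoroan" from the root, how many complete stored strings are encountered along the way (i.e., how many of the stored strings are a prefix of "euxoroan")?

1

Check each prefix of "euxoroan" against the stored set — each match is an end-marker on the path.
Prefixes of the query that are stored words: "euxoroan"
Count: 1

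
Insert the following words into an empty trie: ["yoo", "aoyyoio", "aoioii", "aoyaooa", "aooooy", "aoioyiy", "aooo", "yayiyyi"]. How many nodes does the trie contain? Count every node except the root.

31

Trace insertions, counting only characters that open a new branch:
  "yoo" → 3 new (y, o, o)
  "aoyyoio" → 7 new (a, o, y, y, o, i, o)
  "aoioii" → prefix "ao" already present; 4 new (i, o, i, i)
  "aoyaooa" → prefix "aoy" already present; 4 new (a, o, o, a)
  "aooooy" → prefix "ao" already present; 4 new (o, o, o, y)
  "aoioyiy" → prefix "aoio" already present; 3 new (y, i, y)
  "aooo" → prefix "aooo" already present; 0 new (none)
  "yayiyyi" → prefix "y" already present; 6 new (a, y, i, y, y, i)
Total nodes = 3 + 7 + 4 + 4 + 4 + 3 + 0 + 6 = 31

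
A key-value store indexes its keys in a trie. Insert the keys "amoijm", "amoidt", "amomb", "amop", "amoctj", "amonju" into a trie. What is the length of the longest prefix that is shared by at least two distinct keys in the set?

4

Look for the deepest trie node that still has at least two words in its subtree.
"amoidt" and "amoijm" agree on "amoi" (4 characters) before diverging; nothing deeper is shared.
Longest shared-prefix length: 4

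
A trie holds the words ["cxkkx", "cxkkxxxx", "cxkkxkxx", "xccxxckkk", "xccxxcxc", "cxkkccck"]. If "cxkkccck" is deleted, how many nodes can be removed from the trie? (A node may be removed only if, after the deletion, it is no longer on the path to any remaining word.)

After clearing the end-marker at "cxkkccck", prune upward until reaching a node still needed by another word.
The suffix "ccck" (4 nodes) is used only by "cxkkccck"; the node for "cxkk" still has the child "x", so pruning stops there.
Nodes removed: 4

4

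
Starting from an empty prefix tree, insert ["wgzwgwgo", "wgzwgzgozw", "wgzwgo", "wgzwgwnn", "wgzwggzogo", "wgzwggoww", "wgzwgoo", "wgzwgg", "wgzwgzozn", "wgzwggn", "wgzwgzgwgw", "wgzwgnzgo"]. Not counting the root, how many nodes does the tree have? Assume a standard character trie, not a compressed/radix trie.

36

Insert word by word; a character creates a node only if that edge doesn't already exist:
  "wgzwgwgo" → 8 new (w, g, z, w, g, w, g, o)
  "wgzwgzgozw" → prefix "wgzwg" already present; 5 new (z, g, o, z, w)
  "wgzwgo" → prefix "wgzwg" already present; 1 new (o)
  "wgzwgwnn" → prefix "wgzwgw" already present; 2 new (n, n)
  "wgzwggzogo" → prefix "wgzwg" already present; 5 new (g, z, o, g, o)
  "wgzwggoww" → prefix "wgzwgg" already present; 3 new (o, w, w)
  "wgzwgoo" → prefix "wgzwgo" already present; 1 new (o)
  "wgzwgg" → prefix "wgzwgg" already present; 0 new (none)
  "wgzwgzozn" → prefix "wgzwgz" already present; 3 new (o, z, n)
  "wgzwggn" → prefix "wgzwgg" already present; 1 new (n)
  "wgzwgzgwgw" → prefix "wgzwgzg" already present; 3 new (w, g, w)
  "wgzwgnzgo" → prefix "wgzwg" already present; 4 new (n, z, g, o)
Total nodes = 8 + 5 + 1 + 2 + 5 + 3 + 1 + 0 + 3 + 1 + 3 + 4 = 36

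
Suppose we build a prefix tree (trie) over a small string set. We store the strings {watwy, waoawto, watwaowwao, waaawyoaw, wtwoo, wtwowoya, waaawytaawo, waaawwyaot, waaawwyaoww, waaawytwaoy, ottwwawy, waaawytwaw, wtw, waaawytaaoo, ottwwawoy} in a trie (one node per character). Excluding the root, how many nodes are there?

Insert word by word; a character creates a node only if that edge doesn't already exist:
  "watwy" → 5 new (w, a, t, w, y)
  "waoawto" → prefix "wa" already present; 5 new (o, a, w, t, o)
  "watwaowwao" → prefix "watw" already present; 6 new (a, o, w, w, a, o)
  "waaawyoaw" → prefix "wa" already present; 7 new (a, a, w, y, o, a, w)
  "wtwoo" → prefix "w" already present; 4 new (t, w, o, o)
  "wtwowoya" → prefix "wtwo" already present; 4 new (w, o, y, a)
  "waaawytaawo" → prefix "waaawy" already present; 5 new (t, a, a, w, o)
  "waaawwyaot" → prefix "waaaw" already present; 5 new (w, y, a, o, t)
  "waaawwyaoww" → prefix "waaawwyao" already present; 2 new (w, w)
  "waaawytwaoy" → prefix "waaawyt" already present; 4 new (w, a, o, y)
  "ottwwawy" → 8 new (o, t, t, w, w, a, w, y)
  "waaawytwaw" → prefix "waaawytwa" already present; 1 new (w)
  "wtw" → prefix "wtw" already present; 0 new (none)
  "waaawytaaoo" → prefix "waaawytaa" already present; 2 new (o, o)
  "ottwwawoy" → prefix "ottwwaw" already present; 2 new (o, y)
Total nodes = 5 + 5 + 6 + 7 + 4 + 4 + 5 + 5 + 2 + 4 + 8 + 1 + 0 + 2 + 2 = 60

60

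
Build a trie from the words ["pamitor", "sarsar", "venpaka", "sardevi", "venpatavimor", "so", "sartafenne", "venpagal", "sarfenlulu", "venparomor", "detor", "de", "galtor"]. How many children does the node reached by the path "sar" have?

Follow the path "sar" to its node, then look at its outgoing edges.
Characters that immediately follow "sar" among the stored strings: {d, f, s, t}.
That node has 4 child edges.

4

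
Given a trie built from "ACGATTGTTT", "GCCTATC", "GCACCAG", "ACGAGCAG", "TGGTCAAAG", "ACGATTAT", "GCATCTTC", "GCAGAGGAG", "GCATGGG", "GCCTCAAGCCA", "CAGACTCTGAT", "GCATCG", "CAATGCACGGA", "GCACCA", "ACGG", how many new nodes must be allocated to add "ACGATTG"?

Every character of "ACGATTG" already lies on an existing path (it is a prefix of some stored word).
No new nodes are needed: 0.

0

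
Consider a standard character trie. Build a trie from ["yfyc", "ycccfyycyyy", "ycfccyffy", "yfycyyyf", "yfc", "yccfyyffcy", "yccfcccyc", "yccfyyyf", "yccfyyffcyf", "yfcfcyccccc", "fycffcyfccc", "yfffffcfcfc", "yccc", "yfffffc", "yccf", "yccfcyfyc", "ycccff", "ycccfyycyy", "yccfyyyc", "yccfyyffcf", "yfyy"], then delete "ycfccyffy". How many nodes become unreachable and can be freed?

7

A node on "ycfccyffy"'s path can go only if nothing else ends at it or branches off below it.
The suffix "fccyffy" (7 nodes) is used only by "ycfccyffy"; the node for "yc" still has the child "c", so pruning stops there.
Nodes removed: 7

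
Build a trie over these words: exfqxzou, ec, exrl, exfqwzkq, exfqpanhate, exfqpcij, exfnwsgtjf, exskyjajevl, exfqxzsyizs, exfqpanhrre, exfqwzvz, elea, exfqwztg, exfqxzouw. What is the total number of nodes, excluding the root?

For each word, the new-node count is its length minus the longest prefix already in the trie:
  "exfqxzou" → 8 new (e, x, f, q, x, z, o, u)
  "ec" → prefix "e" already present; 1 new (c)
  "exrl" → prefix "ex" already present; 2 new (r, l)
  "exfqwzkq" → prefix "exfq" already present; 4 new (w, z, k, q)
  "exfqpanhate" → prefix "exfq" already present; 7 new (p, a, n, h, a, t, e)
  "exfqpcij" → prefix "exfqp" already present; 3 new (c, i, j)
  "exfnwsgtjf" → prefix "exf" already present; 7 new (n, w, s, g, t, j, f)
  "exskyjajevl" → prefix "ex" already present; 9 new (s, k, y, j, a, j, e, v, l)
  "exfqxzsyizs" → prefix "exfqxz" already present; 5 new (s, y, i, z, s)
  "exfqpanhrre" → prefix "exfqpanh" already present; 3 new (r, r, e)
  "exfqwzvz" → prefix "exfqwz" already present; 2 new (v, z)
  "elea" → prefix "e" already present; 3 new (l, e, a)
  "exfqwztg" → prefix "exfqwz" already present; 2 new (t, g)
  "exfqxzouw" → prefix "exfqxzou" already present; 1 new (w)
Total nodes = 8 + 1 + 2 + 4 + 7 + 3 + 7 + 9 + 5 + 3 + 2 + 3 + 2 + 1 = 57

57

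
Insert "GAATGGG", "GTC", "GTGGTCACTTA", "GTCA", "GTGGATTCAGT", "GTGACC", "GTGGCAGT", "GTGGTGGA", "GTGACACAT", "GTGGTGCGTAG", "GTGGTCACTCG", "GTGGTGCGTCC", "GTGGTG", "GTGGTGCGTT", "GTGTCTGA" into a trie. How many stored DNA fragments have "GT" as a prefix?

14

Walk to "GT"; the words in its subtree are exactly those with that prefix.
Words under "GT": GTC, GTCA, GTGACACAT, GTGACC, GTGGATTCAGT, GTGGCAGT, GTGGTCACTCG, GTGGTCACTTA, GTGGTG, GTGGTGCGTAG, GTGGTGCGTCC, GTGGTGCGTT, GTGGTGGA, GTGTCTGA
Count: 14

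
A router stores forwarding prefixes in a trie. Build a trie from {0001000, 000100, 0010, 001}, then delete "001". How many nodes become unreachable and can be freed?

Walk "001" from the leaf back toward the root, removing each node that no remaining word uses.
Every node on "001" is still needed (e.g. by "0010"), so nothing is freed.
Nodes removed: 0

0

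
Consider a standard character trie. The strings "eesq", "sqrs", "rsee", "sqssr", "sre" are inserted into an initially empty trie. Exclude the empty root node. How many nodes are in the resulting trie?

17

Count nodes per top-level branch (shared prefixes stored once):
  'e'-branch (eesq): 4 nodes
  'r'-branch (rsee): 4 nodes
  's'-branch (sqrs, sqssr, sre): 9 nodes
Sum: 17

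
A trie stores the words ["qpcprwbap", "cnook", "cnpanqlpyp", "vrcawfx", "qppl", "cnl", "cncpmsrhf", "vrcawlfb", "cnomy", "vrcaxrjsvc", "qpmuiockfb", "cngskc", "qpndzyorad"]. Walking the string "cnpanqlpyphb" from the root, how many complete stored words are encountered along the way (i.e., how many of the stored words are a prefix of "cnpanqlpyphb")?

Check each prefix of "cnpanqlpyphb" against the stored set — each match is an end-marker on the path.
Prefixes of the query that are stored words: "cnpanqlpyp"
Count: 1

1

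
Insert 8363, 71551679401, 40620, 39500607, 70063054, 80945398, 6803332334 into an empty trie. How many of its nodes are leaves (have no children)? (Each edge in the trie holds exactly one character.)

7

Leaves are exactly the stored words that no other stored word extends.
Those words: "39500607", "40620", "6803332334", "70063054", "71551679401", "80945398", "8363"
Leaf count: 7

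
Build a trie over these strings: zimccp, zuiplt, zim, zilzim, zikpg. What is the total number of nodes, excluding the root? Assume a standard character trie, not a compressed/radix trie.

18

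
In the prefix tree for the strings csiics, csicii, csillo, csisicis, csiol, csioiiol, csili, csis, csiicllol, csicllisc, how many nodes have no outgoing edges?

9

Leaves are exactly the stored words that no other stored word extends.
Those words: "csicii", "csicllisc", "csiicllol", "csiics", "csili", "csillo", "csioiiol", "csiol", "csisicis"
Leaf count: 9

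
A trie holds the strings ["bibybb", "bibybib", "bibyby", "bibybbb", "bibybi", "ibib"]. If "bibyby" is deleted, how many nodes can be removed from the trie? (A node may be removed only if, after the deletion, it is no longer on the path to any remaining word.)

1

A node on "bibyby"'s path can go only if nothing else ends at it or branches off below it.
The suffix "y" (1 node) is used only by "bibyby"; the node for "bibyb" still has the child "b", so pruning stops there.
Nodes removed: 1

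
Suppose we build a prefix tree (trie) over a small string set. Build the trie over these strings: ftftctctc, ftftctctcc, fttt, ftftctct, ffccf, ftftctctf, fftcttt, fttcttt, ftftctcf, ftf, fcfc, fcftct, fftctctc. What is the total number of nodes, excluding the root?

Trace insertions, counting only characters that open a new branch:
  "ftftctctc" → 9 new (f, t, f, t, c, t, c, t, c)
  "ftftctctcc" → prefix "ftftctctc" already present; 1 new (c)
  "fttt" → prefix "ft" already present; 2 new (t, t)
  "ftftctct" → prefix "ftftctct" already present; 0 new (none)
  "ffccf" → prefix "f" already present; 4 new (f, c, c, f)
  "ftftctctf" → prefix "ftftctct" already present; 1 new (f)
  "fftcttt" → prefix "ff" already present; 5 new (t, c, t, t, t)
  "fttcttt" → prefix "ftt" already present; 4 new (c, t, t, t)
  "ftftctcf" → prefix "ftftctc" already present; 1 new (f)
  "ftf" → prefix "ftf" already present; 0 new (none)
  "fcfc" → prefix "f" already present; 3 new (c, f, c)
  "fcftct" → prefix "fcf" already present; 3 new (t, c, t)
  "fftctctc" → prefix "fftct" already present; 3 new (c, t, c)
Total nodes = 9 + 1 + 2 + 0 + 4 + 1 + 5 + 4 + 1 + 0 + 3 + 3 + 3 = 36

36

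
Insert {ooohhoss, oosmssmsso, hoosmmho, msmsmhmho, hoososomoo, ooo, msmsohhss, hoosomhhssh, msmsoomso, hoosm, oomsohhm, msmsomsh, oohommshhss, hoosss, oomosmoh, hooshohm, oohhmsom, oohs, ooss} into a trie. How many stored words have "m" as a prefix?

4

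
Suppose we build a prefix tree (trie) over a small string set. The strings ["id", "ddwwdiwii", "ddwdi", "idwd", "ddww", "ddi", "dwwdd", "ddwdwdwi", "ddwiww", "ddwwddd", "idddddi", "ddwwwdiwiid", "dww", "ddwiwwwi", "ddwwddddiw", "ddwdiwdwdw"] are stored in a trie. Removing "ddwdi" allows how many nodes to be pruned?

After clearing the end-marker at "ddwdi", prune upward until reaching a node still needed by another word.
Every node on "ddwdi" is still needed (e.g. by "ddwdiwdwdw"), so nothing is freed.
Nodes removed: 0

0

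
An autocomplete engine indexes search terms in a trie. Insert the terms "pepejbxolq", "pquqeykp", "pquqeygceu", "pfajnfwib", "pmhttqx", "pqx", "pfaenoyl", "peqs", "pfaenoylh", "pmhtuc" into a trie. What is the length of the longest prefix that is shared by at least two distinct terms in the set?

Equivalently: take the maximum, over all pairs, of their longest common prefix length.
e.g. "pfaenoyl" and "pfaenoylh" share the prefix "pfaenoyl" of length 8; no pair shares a longer one.
Longest shared-prefix length: 8

8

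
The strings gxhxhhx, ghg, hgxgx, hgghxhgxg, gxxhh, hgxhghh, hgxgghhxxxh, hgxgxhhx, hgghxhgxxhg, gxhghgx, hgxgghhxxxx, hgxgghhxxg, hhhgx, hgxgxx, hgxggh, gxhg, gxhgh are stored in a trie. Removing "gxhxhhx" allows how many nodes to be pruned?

Walk "gxhxhhx" from the leaf back toward the root, removing each node that no remaining word uses.
The suffix "xhhx" (4 nodes) is used only by "gxhxhhx"; the node for "gxh" still has the child "g", so pruning stops there.
Nodes removed: 4

4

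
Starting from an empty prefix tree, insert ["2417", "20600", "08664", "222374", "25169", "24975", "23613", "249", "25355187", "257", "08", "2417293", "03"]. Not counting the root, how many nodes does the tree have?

For each word, the new-node count is its length minus the longest prefix already in the trie:
  "2417" → 4 new (2, 4, 1, 7)
  "20600" → prefix "2" already present; 4 new (0, 6, 0, 0)
  "08664" → 5 new (0, 8, 6, 6, 4)
  "222374" → prefix "2" already present; 5 new (2, 2, 3, 7, 4)
  "25169" → prefix "2" already present; 4 new (5, 1, 6, 9)
  "24975" → prefix "24" already present; 3 new (9, 7, 5)
  "23613" → prefix "2" already present; 4 new (3, 6, 1, 3)
  "249" → prefix "249" already present; 0 new (none)
  "25355187" → prefix "25" already present; 6 new (3, 5, 5, 1, 8, 7)
  "257" → prefix "25" already present; 1 new (7)
  "08" → prefix "08" already present; 0 new (none)
  "2417293" → prefix "2417" already present; 3 new (2, 9, 3)
  "03" → prefix "0" already present; 1 new (3)
Total nodes = 4 + 4 + 5 + 5 + 4 + 3 + 4 + 0 + 6 + 1 + 0 + 3 + 1 = 40

40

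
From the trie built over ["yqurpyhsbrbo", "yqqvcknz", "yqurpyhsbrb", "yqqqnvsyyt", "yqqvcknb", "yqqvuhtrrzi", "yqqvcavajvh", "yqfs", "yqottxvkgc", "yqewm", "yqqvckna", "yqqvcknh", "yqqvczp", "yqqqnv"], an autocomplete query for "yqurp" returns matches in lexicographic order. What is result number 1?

yqurpyhsbrb

DFS of the "yqurp" subtree visits, in order: "yqurpyhsbrb", "yqurpyhsbrbo"
The 1st is yqurpyhsbrb.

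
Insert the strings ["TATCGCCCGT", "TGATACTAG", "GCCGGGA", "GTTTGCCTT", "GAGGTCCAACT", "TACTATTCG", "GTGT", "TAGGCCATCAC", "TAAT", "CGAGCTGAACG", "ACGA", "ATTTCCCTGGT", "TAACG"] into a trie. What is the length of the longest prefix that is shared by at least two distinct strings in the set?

3

Equivalently: take the maximum, over all pairs, of their longest common prefix length.
e.g. "TAACG" and "TAAT" share the prefix "TAA" of length 3; no pair shares a longer one.
Longest shared-prefix length: 3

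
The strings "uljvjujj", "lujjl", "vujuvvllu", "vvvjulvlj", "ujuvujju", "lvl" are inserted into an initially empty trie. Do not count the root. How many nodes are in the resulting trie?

39

For each word, the new-node count is its length minus the longest prefix already in the trie:
  "uljvjujj" → 8 new (u, l, j, v, j, u, j, j)
  "lujjl" → 5 new (l, u, j, j, l)
  "vujuvvllu" → 9 new (v, u, j, u, v, v, l, l, u)
  "vvvjulvlj" → prefix "v" already present; 8 new (v, v, j, u, l, v, l, j)
  "ujuvujju" → prefix "u" already present; 7 new (j, u, v, u, j, j, u)
  "lvl" → prefix "l" already present; 2 new (v, l)
Total nodes = 8 + 5 + 9 + 8 + 7 + 2 = 39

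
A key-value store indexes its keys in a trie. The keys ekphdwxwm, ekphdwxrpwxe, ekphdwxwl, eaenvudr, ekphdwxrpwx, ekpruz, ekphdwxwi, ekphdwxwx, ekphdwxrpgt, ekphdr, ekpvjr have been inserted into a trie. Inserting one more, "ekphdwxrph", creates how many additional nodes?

The longest prefix of "ekphdwxrph" already in the trie is "ekphdwxrp" (length 9).
New nodes needed: |"ekphdwxrph"| − 9 = 10 − 9 = 1.

1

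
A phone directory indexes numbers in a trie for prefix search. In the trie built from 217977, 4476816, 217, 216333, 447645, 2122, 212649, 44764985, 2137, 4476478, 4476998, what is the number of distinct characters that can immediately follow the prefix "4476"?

3

The children of the "4476" node are the distinct next characters among strings starting with "4476".
Characters that immediately follow "4476" among the stored strings: {4, 8, 9}.
That node has 3 child edges.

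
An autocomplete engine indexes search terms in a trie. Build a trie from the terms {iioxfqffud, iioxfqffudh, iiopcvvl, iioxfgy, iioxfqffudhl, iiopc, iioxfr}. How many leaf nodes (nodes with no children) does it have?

A leaf is a node with no children — equivalently, the end of a word that is not a proper prefix of any other stored word.
Those words: "iiopcvvl", "iioxfgy", "iioxfqffudhl", "iioxfr"
Leaf count: 4

4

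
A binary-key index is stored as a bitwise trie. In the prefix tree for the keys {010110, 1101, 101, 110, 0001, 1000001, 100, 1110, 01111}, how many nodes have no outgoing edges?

7

A leaf is a node with no children — equivalently, the end of a word that is not a proper prefix of any other stored word.
Those words: "0001", "010110", "01111", "1000001", "101", "1101", "1110"
Leaf count: 7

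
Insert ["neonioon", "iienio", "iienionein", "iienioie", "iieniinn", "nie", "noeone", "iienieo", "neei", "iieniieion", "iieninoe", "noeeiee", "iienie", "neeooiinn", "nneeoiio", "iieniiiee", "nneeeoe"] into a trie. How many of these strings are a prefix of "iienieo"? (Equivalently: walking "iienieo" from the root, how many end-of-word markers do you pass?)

Traverse "iienieo" character by character; count nodes along the way that are marked as word ends.
Prefixes of the query that are stored words: "iienie", "iienieo"
Count: 2

2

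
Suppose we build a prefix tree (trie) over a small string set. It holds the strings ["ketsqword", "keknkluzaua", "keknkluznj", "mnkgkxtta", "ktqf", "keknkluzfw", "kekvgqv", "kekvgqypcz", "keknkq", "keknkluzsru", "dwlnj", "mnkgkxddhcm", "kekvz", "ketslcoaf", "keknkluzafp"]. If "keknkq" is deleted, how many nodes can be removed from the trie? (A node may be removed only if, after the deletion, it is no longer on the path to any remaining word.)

After clearing the end-marker at "keknkq", prune upward until reaching a node still needed by another word.
The suffix "q" (1 node) is used only by "keknkq"; the node for "keknk" still has the child "l", so pruning stops there.
Nodes removed: 1

1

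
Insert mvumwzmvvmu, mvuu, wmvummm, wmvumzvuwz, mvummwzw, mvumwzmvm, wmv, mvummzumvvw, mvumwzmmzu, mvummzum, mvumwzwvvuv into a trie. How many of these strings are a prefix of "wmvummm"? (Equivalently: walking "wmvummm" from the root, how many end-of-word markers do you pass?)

2

Walk "wmvummm" from the root; an end-of-word marker is hit whenever a stored word is a prefix of "wmvummm".
Prefixes of the query that are stored words: "wmv", "wmvummm"
Count: 2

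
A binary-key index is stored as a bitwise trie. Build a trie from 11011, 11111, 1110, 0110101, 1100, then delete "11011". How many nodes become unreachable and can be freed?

After clearing the end-marker at "11011", prune upward until reaching a node still needed by another word.
The suffix "11" (2 nodes) is used only by "11011"; the node for "110" still has the child "0", so pruning stops there.
Nodes removed: 2

2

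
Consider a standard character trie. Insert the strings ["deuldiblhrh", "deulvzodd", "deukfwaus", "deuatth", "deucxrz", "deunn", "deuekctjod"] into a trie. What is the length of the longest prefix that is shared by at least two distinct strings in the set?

4

The deepest shared node is where two words last agree before diverging.
e.g. "deuldiblhrh" and "deulvzodd" share the prefix "deul" of length 4; no pair shares a longer one.
Longest shared-prefix length: 4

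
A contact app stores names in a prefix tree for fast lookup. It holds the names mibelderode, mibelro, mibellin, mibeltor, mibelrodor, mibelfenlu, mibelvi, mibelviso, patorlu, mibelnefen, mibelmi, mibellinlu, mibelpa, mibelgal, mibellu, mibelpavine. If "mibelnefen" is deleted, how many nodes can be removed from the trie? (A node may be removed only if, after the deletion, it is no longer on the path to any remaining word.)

5

Walk "mibelnefen" from the leaf back toward the root, removing each node that no remaining word uses.
The suffix "nefen" (5 nodes) is used only by "mibelnefen"; the node for "mibel" still has the child "d", so pruning stops there.
Nodes removed: 5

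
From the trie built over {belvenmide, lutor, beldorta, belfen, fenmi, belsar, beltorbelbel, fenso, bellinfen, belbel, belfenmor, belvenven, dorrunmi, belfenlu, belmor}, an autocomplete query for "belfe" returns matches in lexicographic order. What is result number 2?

belfenlu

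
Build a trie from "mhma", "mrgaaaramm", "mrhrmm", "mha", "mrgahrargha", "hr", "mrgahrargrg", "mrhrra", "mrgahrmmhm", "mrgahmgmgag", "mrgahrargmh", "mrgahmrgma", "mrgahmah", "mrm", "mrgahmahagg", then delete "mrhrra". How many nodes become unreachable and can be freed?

2

After clearing the end-marker at "mrhrra", prune upward until reaching a node still needed by another word.
The suffix "ra" (2 nodes) is used only by "mrhrra"; the node for "mrhr" still has the child "m", so pruning stops there.
Nodes removed: 2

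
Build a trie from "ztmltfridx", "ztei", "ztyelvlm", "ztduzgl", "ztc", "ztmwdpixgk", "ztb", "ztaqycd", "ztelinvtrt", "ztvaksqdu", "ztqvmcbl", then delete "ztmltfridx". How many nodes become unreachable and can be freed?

Walk "ztmltfridx" from the leaf back toward the root, removing each node that no remaining word uses.
The suffix "ltfridx" (7 nodes) is used only by "ztmltfridx"; the node for "ztm" still has the child "w", so pruning stops there.
Nodes removed: 7

7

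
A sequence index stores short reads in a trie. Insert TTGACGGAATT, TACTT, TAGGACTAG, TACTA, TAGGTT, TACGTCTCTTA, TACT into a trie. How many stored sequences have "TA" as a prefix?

Filter for entries beginning with "TA":
Words under "TA": TACGTCTCTTA, TACT, TACTA, TACTT, TAGGACTAG, TAGGTT
Count: 6

6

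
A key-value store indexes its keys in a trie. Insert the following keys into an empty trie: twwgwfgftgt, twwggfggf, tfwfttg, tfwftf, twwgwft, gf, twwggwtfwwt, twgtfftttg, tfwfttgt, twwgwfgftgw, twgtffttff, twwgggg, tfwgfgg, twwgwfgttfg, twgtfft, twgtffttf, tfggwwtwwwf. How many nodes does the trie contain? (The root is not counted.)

63

Count nodes per top-level branch (shared prefixes stored once):
  'g'-branch (gf): 2 nodes
  't'-branch (tfggwwtwwwf, tfwftf, tfwfttg, tfwfttgt, tfwgfgg, twgtfft, twgtffttf, twgtffttff, twgtfftttg, twwggfggf, twwgggg, twwggwtfwwt, twwgwfgftgt, twwgwfgftgw, twwgwfgttfg, twwgwft): 61 nodes
Sum: 63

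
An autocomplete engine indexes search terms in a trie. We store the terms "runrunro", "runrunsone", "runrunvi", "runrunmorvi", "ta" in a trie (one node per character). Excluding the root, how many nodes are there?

21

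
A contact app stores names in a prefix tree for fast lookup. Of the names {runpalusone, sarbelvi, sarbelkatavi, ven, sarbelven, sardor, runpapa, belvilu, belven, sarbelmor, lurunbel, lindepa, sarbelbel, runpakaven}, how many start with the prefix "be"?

2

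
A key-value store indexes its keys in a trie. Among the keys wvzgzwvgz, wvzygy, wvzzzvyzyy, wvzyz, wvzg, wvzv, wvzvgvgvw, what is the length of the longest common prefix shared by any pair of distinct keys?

The deepest shared node is where two words last agree before diverging.
e.g. "wvzg" and "wvzgzwvgz" share the prefix "wvzg" of length 4; no pair shares a longer one.
Longest shared-prefix length: 4

4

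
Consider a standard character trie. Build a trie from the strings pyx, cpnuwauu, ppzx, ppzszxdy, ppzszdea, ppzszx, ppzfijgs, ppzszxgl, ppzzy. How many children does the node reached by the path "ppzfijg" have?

1

Follow the path "ppzfijg" to its node, then look at its outgoing edges.
Distinct next characters after "ppzfijg": s.
That node has 1 child edge.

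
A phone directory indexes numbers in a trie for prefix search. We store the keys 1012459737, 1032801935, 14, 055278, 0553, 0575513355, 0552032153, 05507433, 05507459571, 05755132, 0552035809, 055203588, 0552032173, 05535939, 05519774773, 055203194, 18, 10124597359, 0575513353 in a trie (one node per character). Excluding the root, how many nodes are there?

77

Insert word by word; a character creates a node only if that edge doesn't already exist:
  "1012459737" → 10 new (1, 0, 1, 2, 4, 5, 9, 7, 3, 7)
  "1032801935" → prefix "10" already present; 8 new (3, 2, 8, 0, 1, 9, 3, 5)
  "14" → prefix "1" already present; 1 new (4)
  "055278" → 6 new (0, 5, 5, 2, 7, 8)
  "0553" → prefix "055" already present; 1 new (3)
  "0575513355" → prefix "05" already present; 8 new (7, 5, 5, 1, 3, 3, 5, 5)
  "0552032153" → prefix "0552" already present; 6 new (0, 3, 2, 1, 5, 3)
  "05507433" → prefix "055" already present; 5 new (0, 7, 4, 3, 3)
  "05507459571" → prefix "055074" already present; 5 new (5, 9, 5, 7, 1)
  "05755132" → prefix "0575513" already present; 1 new (2)
  "0552035809" → prefix "055203" already present; 4 new (5, 8, 0, 9)
  "055203588" → prefix "05520358" already present; 1 new (8)
  "0552032173" → prefix "05520321" already present; 2 new (7, 3)
  "05535939" → prefix "0553" already present; 4 new (5, 9, 3, 9)
  "05519774773" → prefix "055" already present; 8 new (1, 9, 7, 7, 4, 7, 7, 3)
  "055203194" → prefix "055203" already present; 3 new (1, 9, 4)
  "18" → prefix "1" already present; 1 new (8)
  "10124597359" → prefix "101245973" already present; 2 new (5, 9)
  "0575513353" → prefix "057551335" already present; 1 new (3)
Total nodes = 10 + 8 + 1 + 6 + 1 + 8 + 6 + 5 + 5 + 1 + 4 + 1 + 2 + 4 + 8 + 3 + 1 + 2 + 1 = 77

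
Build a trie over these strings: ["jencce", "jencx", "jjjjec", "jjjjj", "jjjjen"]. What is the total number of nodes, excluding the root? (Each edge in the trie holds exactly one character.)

14

Insert word by word; a character creates a node only if that edge doesn't already exist:
  "jencce" → 6 new (j, e, n, c, c, e)
  "jencx" → prefix "jenc" already present; 1 new (x)
  "jjjjec" → prefix "j" already present; 5 new (j, j, j, e, c)
  "jjjjj" → prefix "jjjj" already present; 1 new (j)
  "jjjjen" → prefix "jjjje" already present; 1 new (n)
Total nodes = 6 + 1 + 5 + 1 + 1 = 14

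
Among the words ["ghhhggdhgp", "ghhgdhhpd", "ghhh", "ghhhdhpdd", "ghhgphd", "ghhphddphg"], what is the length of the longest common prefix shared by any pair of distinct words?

The deepest shared node is where two words last agree before diverging.
"ghhgdhhpd" and "ghhgphd" agree on "ghhg" (4 characters) before diverging; nothing deeper is shared.
Longest shared-prefix length: 4

4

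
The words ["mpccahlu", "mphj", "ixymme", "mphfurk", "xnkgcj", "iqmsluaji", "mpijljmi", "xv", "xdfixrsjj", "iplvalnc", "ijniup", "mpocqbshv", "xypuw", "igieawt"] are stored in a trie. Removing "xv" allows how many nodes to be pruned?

A node on "xv"'s path can go only if nothing else ends at it or branches off below it.
The suffix "v" (1 node) is used only by "xv"; the node for "x" still has the child "n", so pruning stops there.
Nodes removed: 1

1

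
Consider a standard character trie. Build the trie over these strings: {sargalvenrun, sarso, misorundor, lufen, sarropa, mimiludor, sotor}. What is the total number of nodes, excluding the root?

44

Trace insertions, counting only characters that open a new branch:
  "sargalvenrun" → 12 new (s, a, r, g, a, l, v, e, n, r, u, n)
  "sarso" → prefix "sar" already present; 2 new (s, o)
  "misorundor" → 10 new (m, i, s, o, r, u, n, d, o, r)
  "lufen" → 5 new (l, u, f, e, n)
  "sarropa" → prefix "sar" already present; 4 new (r, o, p, a)
  "mimiludor" → prefix "mi" already present; 7 new (m, i, l, u, d, o, r)
  "sotor" → prefix "s" already present; 4 new (o, t, o, r)
Total nodes = 12 + 2 + 10 + 5 + 4 + 7 + 4 = 44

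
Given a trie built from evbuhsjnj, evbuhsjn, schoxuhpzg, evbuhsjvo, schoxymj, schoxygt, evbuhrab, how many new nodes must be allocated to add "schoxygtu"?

"schoxygt" is already a path in the trie; the remaining "u" must be added.
Each of the 1 remaining characters creates one node.

1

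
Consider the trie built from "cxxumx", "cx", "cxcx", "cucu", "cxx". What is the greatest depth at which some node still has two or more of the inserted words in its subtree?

The deepest shared node is where two words last agree before diverging.
"cxx" and "cxxumx" agree on "cxx" (3 characters) before diverging; nothing deeper is shared.
Longest shared-prefix length: 3

3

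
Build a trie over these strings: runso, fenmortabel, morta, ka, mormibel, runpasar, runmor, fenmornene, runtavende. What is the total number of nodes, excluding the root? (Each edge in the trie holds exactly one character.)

Trace insertions, counting only characters that open a new branch:
  "runso" → 5 new (r, u, n, s, o)
  "fenmortabel" → 11 new (f, e, n, m, o, r, t, a, b, e, l)
  "morta" → 5 new (m, o, r, t, a)
  "ka" → 2 new (k, a)
  "mormibel" → prefix "mor" already present; 5 new (m, i, b, e, l)
  "runpasar" → prefix "run" already present; 5 new (p, a, s, a, r)
  "runmor" → prefix "run" already present; 3 new (m, o, r)
  "fenmornene" → prefix "fenmor" already present; 4 new (n, e, n, e)
  "runtavende" → prefix "run" already present; 7 new (t, a, v, e, n, d, e)
Total nodes = 5 + 11 + 5 + 2 + 5 + 5 + 3 + 4 + 7 = 47

47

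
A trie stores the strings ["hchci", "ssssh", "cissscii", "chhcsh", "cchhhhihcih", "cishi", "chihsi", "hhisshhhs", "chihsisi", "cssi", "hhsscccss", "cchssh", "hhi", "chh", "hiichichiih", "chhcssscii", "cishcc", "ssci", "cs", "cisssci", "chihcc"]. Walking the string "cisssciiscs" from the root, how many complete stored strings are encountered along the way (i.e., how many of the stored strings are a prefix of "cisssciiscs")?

Walk "cisssciiscs" from the root; an end-of-word marker is hit whenever a stored word is a prefix of "cisssciiscs".
Prefixes of the query that are stored words: "cisssci", "cissscii"
Count: 2

2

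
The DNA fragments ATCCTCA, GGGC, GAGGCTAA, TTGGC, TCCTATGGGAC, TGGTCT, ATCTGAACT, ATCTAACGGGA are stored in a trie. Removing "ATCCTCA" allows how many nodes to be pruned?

After clearing the end-marker at "ATCCTCA", prune upward until reaching a node still needed by another word.
The suffix "CTCA" (4 nodes) is used only by "ATCCTCA"; the node for "ATC" still has the child "T", so pruning stops there.
Nodes removed: 4

4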